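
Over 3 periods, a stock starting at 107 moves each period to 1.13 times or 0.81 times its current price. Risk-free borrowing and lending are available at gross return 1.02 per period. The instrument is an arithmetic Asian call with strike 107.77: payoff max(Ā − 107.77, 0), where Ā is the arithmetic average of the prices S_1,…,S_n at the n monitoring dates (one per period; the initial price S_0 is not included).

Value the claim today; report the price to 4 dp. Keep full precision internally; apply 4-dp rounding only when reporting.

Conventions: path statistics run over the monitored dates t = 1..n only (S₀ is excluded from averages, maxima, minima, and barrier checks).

price = 10.2433

No-arbitrage gives p* = (R−d)/(u−d) = 0.6562: enumerate every path, weight its payoff by its p*-probability, and discount by R^3.
Enumerate all 2^3 = 8 price paths (U = up ×1.13, D = down ×0.81); each path with k up-moves has probability p*^k·(1−p*)^(3−k).
DDD: Ā=71.2456, payoff=0.0000, prob=0.040619
UDD: Ā=99.3921, payoff=0.0000, prob=0.077545
DUD: Ā=87.9787, payoff=0.0000, prob=0.077545
UUD: Ā=122.7357, payoff=14.9657, prob=0.148041
DDU: Ā=78.7339, payoff=0.0000, prob=0.077545
UDU: Ā=109.8387, payoff=2.0687, prob=0.148041
DUU: Ā=98.4253, payoff=0.0000, prob=0.148041
UUU: Ā=137.3094, payoff=29.5394, prob=0.282623
Price = Σ prob·payoff / R^3 = 10.870318 / 1.061208 = 10.2433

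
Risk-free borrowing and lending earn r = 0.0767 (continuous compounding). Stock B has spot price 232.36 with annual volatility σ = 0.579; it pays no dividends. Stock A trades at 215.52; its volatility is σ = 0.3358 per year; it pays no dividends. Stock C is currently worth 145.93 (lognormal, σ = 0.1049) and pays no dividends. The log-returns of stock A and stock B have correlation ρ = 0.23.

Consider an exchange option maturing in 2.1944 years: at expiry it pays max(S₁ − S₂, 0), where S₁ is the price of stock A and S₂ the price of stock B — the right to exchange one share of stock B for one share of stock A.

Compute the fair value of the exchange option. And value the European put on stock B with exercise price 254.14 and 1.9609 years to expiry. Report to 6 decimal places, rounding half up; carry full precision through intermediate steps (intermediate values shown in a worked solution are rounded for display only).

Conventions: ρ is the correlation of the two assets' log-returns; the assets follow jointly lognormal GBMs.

σ_eff = √(σ₁² + σ₂² − 2ρσ₁σ₂) = √(0.3358² + 0.579² − 2·0.23·0.3358·0.579) = 0.598804
d₁ = (ln(S₁/S₂) + (q₂ − q₁ + σ_eff²/2)T) / (σ_eff√T) = (ln(215.52/232.36) + (0.0 − 0.0 + 0.179283)·2.1944) / 0.887038 = 0.358704
d₂ = d₁ − σ_eff√T = 0.358704 − 0.887038 = -0.528334
N(d₁) = 0.640092,  N(d₂) = 0.298634
V = S₁·e^{−q₁T}·N(d₁) − S₂·e^{−q₂T}·N(d₂) = 137.952568 − 69.390536 = 68.562032
[vanilla: stock B put K=254.14]
σ√T = 0.579·√1.9609 = 0.810786
d₁ = (ln(S/K) + (r+σ²/2)T) / (σ√T) = (ln(232.36/254.14) + (0.0767+0.579²/2)·1.9609) / 0.810786 = (-0.089597 + 0.479088) / 0.810786 = 0.480386
d₂ = d₁ − σ√T = 0.480386 − 0.810786 = -0.330400
e^{−rT} = 0.860363
N(−d₁) = 0.315476,  N(−d₂) = 0.629451
price = K·e^{−rT}·N(−d₂) − S·N(−d₁) = 137.631108 − 73.304075 = 64.327033

exchange price = 68.562032
price(stock B put K=254.14) = 64.327033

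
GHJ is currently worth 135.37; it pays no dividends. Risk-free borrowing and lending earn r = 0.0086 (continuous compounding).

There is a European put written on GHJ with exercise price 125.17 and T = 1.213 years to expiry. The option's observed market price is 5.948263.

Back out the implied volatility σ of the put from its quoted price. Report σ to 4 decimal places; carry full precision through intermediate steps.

sigma = 0.1889

At σ = 0.1889 the Black–Scholes value reproduces the quote:
σ√T = 0.1889·√1.213 = 0.208047
d₁ = (ln(S/K) + (r+σ²/2)T) / (σ√T) = (ln(135.37/125.17) + (0.0086+0.1889²/2)·1.213) / 0.208047 = (0.078339 + 0.032074) / 0.208047 = 0.530709
d₂ = d₁ − σ√T = 0.530709 − 0.208047 = 0.322661
e^{−rT} = 0.989622
N(−d₁) = 0.297810,  N(−d₂) = 0.373476
V = K·e^{−rT}·N(−d₂) − S·N(−d₁) = 46.262837 − 40.314575 = 5.948263 (the quoted price), and the Black–Scholes price is strictly increasing in σ, so σ is unique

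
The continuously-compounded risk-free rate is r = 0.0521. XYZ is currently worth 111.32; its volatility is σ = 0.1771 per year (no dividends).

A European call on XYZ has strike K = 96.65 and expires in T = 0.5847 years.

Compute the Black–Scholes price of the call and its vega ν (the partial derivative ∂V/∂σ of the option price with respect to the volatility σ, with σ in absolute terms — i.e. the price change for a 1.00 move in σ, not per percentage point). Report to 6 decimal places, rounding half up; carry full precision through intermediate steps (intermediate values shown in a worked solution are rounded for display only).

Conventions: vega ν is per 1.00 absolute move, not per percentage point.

σ√T = 0.1771·√0.5847 = 0.135421
d₁ = (ln(S/K) + (r+σ²/2)T) / (σ√T) = (ln(111.32/96.65) + (0.0521+0.1771²/2)·0.5847) / 0.135421 = (0.141313 + 0.039632) / 0.135421 = 1.336169
d₂ = d₁ − σ√T = 1.336169 − 0.135421 = 1.200748
e^{−rT} = 0.969996
N(d₁) = 0.909253,  N(d₂) = 0.885076
Call price V = S·N(d₁) − K·e^{−rT}·N(d₂) = 101.218045 − 82.975976 = 18.242068
φ(d₁) = (1/√(2π))·e^{−d₁²/2} = 0.163390
ν = S·φ(d₁)·√T = 13.908055

price = 18.242068
ν = 13.908055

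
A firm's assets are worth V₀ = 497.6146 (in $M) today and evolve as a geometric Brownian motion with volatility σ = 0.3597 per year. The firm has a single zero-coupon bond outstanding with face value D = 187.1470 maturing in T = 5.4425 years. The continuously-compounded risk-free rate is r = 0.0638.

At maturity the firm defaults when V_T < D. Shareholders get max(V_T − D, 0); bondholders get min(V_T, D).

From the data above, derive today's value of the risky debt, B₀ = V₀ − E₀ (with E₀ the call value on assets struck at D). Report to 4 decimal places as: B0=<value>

Equity is a call on the firm's assets struck at D = 187.1470:
d₁ = [ln(V₀/D) + (r + σ²/2)T] / (σ√T)
   = [ln(497.6146/187.1470) + (0.0638 + 0.5·0.3597²)·5.4425] / (0.3597·√5.4425)
   = [0.977931 + 0.699318] / 0.839150 = 1.998748
d₂ = d₁ − σ√T = 1.998748 − 0.839150 = 1.159598
N(d₁) = 0.977182,  N(d₂) = 0.876894,  e^(−rT) = 0.706642
E₀ = V₀·N(d₁) − D·e^(−rT)·N(d₂)
   = 497.6146·0.977182 − 187.1470·0.706642·0.876894 = 370.294543
B₀ = V₀ − E₀ = 497.6146 − 370.294543 = 127.320057

B0=127.3201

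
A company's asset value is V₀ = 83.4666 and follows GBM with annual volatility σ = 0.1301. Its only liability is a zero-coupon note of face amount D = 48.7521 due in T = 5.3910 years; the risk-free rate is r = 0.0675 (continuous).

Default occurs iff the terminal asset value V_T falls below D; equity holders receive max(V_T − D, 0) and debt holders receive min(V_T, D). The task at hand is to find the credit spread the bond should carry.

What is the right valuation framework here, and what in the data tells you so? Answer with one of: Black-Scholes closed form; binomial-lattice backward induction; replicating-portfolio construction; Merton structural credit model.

framework: Merton structural credit model

Key observation: with the firm-asset dynamics (V₀ = 83.4666) and a single zero-coupon liability of face 48.7521 given, debt value, spread, and default probability all derive from the option view of the balance sheet.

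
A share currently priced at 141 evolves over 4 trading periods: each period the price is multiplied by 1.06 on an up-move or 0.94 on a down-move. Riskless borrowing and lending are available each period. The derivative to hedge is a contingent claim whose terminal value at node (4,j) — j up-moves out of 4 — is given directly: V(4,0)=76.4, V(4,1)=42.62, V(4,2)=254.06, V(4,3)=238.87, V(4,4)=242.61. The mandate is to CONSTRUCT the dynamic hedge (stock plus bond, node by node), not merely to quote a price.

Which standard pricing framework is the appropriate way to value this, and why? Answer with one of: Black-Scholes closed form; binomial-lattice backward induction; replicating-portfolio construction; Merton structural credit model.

framework: replicating-portfolio construction

Key observation: the mandate to exhibit the hedge at every date and state singles out the replicating-portfolio construction on the 4-period tree with factors 1.06 and 0.94 from 141.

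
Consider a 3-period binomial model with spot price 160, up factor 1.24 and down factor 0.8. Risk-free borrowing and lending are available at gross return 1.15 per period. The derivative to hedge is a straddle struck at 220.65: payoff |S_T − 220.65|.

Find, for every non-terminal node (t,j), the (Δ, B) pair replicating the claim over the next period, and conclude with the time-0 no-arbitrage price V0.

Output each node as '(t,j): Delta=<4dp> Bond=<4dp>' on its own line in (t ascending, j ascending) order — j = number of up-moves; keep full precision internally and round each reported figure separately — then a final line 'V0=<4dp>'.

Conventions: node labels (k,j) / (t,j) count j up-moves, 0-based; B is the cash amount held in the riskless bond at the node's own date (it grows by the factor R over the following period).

Since d<R<u, set p* = (R−d)/(u−d) = 0.7955; price each node as the discounted p*-expectation of its children.
Terminal payoffs: V(3,0)=138.7300, V(3,1)=93.6740, V(3,2)=23.8372, V(3,3)=84.4098
(2,0): S=102.4000. Δ = (V_up−V_dn)/(S_up−S_dn) = (93.6740−138.7300)/(126.9760−81.9200) = -1.0000. V = [p*·93.6740 + (1−p*)·138.7300]/1.15 = 89.4696. B = V − Δ·S = 191.8696.
(2,1): S=158.7200. Δ = (V_up−V_dn)/(S_up−S_dn) = (23.8372−93.6740)/(196.8128−126.9760) = -1.0000. V = [p*·23.8372 + (1−p*)·93.6740]/1.15 = 33.1496. B = V − Δ·S = 191.8696.
(2,2): S=246.0160. Δ = (V_up−V_dn)/(S_up−S_dn) = (84.4098−23.8372)/(305.0598−196.8128) = 0.5596. V = [p*·84.4098 + (1−p*)·23.8372]/1.15 = 62.6261. B = V − Δ·S = -75.0390.
(1,0): S=128.0000. Δ = (V_up−V_dn)/(S_up−S_dn) = (33.1496−89.4696)/(158.7200−102.4000) = -1.0000. V = [p*·33.1496 + (1−p*)·89.4696]/1.15 = 38.8431. B = V − Δ·S = 166.8431.
(1,1): S=198.4000. Δ = (V_up−V_dn)/(S_up−S_dn) = (62.6261−33.1496)/(246.0160−158.7200) = 0.3377. V = [p*·62.6261 + (1−p*)·33.1496]/1.15 = 49.2146. B = V − Δ·S = -17.7775.
(0,0): S=160.0000. Δ = (V_up−V_dn)/(S_up−S_dn) = (49.2146−38.8431)/(198.4000−128.0000) = 0.1473. V = [p*·49.2146 + (1−p*)·38.8431]/1.15 = 40.9506. B = V − Δ·S = 17.3790.
As a check, the time-0 holding Δ(0,0)·S0 + B(0,0) comes to 40.9506 — exactly V0.

(0,0): Delta=0.1473 Bond=17.3790
(1,0): Delta=-1.0000 Bond=166.8431
(1,1): Delta=0.3377 Bond=-17.7775
(2,0): Delta=-1.0000 Bond=191.8696
(2,1): Delta=-1.0000 Bond=191.8696
(2,2): Delta=0.5596 Bond=-75.0390
V0=40.9506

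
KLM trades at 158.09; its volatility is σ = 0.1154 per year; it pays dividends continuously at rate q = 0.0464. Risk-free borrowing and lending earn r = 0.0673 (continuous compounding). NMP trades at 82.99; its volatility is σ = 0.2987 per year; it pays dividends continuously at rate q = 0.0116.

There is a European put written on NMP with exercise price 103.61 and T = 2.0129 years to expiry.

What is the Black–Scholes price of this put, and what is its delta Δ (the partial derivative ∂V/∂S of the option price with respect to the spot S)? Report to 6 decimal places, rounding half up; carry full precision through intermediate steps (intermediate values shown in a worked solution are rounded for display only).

price = 19.571537
Δ = -0.506845

σ√T = 0.2987·√2.0129 = 0.423786
d₁ = (ln(S/K) + (r−q+σ²/2)T) / (σ√T) = (ln(82.99/103.61) + (0.0673−0.0116+0.2987²/2)·2.0129) / 0.423786 = (-0.221914 + 0.201916) / 0.423786 = -0.047189
d₂ = d₁ − σ√T = -0.047189 − 0.423786 = -0.470975
e^{−rT} = 0.873307
e^{−qT} = 0.976921
N(−d₁) = 0.518819,  N(−d₂) = 0.681171
Put price V = K·e^{−rT}·N(−d₂) − S·e^{−qT}·N(−d₁) = 61.634588 − 42.063051 = 19.571537
Δ = −e^{−qT}·N(−d₁) = -0.506845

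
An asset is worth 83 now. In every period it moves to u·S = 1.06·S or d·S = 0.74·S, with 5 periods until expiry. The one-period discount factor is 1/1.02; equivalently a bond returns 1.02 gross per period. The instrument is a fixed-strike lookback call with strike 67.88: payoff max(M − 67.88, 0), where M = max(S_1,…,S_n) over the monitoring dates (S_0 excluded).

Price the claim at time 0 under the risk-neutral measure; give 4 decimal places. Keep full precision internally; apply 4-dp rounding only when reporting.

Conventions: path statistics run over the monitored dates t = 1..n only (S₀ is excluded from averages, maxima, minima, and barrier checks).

price = 29.7585

No-arbitrage gives p* = (R−d)/(u−d) = 0.8750: enumerate every path, weight its payoff by its p*-probability, and discount by R^5.
Enumerate all 2^5 = 32 price paths (U = up ×1.06, D = down ×0.74); each path with k up-moves has probability p*^k·(1−p*)^(5−k).
DDDDD: M=61.4200, payoff=0.0000, prob=0.000031
UDDDD: M=87.9800, payoff=20.1000, prob=0.000214
DUDDD: M=65.1052, payoff=0.0000, prob=0.000214
UUDDD: M=93.2588, payoff=25.3788, prob=0.001495
DDUDD: M=61.4200, payoff=0.0000, prob=0.000214
UDUDD: M=87.9800, payoff=20.1000, prob=0.001495
DUUDD: M=69.0115, payoff=1.1315, prob=0.001495
UUUDD: M=98.8543, payoff=30.9743, prob=0.010468
DDDUD: M=61.4200, payoff=0.0000, prob=0.000214
UDDUD: M=87.9800, payoff=20.1000, prob=0.001495
DUDUD: M=65.1052, payoff=0.0000, prob=0.001495
UUDUD: M=93.2588, payoff=25.3788, prob=0.010468
DDUUD: M=61.4200, payoff=0.0000, prob=0.001495
UDUUD: M=87.9800, payoff=20.1000, prob=0.010468
DUUUD: M=73.1522, payoff=5.2722, prob=0.010468
UUUUD: M=104.7856, payoff=36.9056, prob=0.073273
DDDDU: M=61.4200, payoff=0.0000, prob=0.000214
UDDDU: M=87.9800, payoff=20.1000, prob=0.001495
DUDDU: M=65.1052, payoff=0.0000, prob=0.001495
UUDDU: M=93.2588, payoff=25.3788, prob=0.010468
DDUDU: M=61.4200, payoff=0.0000, prob=0.001495
UDUDU: M=87.9800, payoff=20.1000, prob=0.010468
DUUDU: M=69.0115, payoff=1.1315, prob=0.010468
UUUDU: M=98.8543, payoff=30.9743, prob=0.073273
DDDUU: M=61.4200, payoff=0.0000, prob=0.001495
UDDUU: M=87.9800, payoff=20.1000, prob=0.010468
DUDUU: M=65.1052, payoff=0.0000, prob=0.010468
UUDUU: M=93.2588, payoff=25.3788, prob=0.073273
DDUUU: M=61.4200, payoff=0.0000, prob=0.010468
UDUUU: M=87.9800, payoff=20.1000, prob=0.073273
DUUUU: M=77.5413, payoff=9.6613, prob=0.073273
UUUUU: M=111.0727, payoff=43.1927, prob=0.512909
Price = Σ prob·payoff / R^5 = 32.855806 / 1.104081 = 29.7585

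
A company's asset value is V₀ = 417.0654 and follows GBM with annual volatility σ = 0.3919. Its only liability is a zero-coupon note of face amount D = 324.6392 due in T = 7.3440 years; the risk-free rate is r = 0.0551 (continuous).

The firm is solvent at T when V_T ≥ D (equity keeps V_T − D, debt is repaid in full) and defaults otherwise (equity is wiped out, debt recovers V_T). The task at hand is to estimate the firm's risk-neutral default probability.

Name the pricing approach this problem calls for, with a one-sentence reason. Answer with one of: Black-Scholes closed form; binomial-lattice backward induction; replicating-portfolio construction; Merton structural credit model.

Key observation: with the firm-asset dynamics (V₀ = 417.0654) and a single zero-coupon liability of face 324.6392 given, debt value, spread, and default probability all derive from the option view of the balance sheet.

framework: Merton structural credit model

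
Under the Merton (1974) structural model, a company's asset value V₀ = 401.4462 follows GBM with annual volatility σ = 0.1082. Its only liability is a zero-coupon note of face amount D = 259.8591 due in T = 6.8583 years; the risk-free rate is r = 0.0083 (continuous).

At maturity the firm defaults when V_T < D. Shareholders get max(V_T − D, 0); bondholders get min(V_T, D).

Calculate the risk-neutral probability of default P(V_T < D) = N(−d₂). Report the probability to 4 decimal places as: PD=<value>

With assets at 401.4462 and a single debt payment of 259.8591 at 6.8583 years:
d₁ = [ln(V₀/D) + (r + σ²/2)T] / (σ√T)
   = [ln(401.4462/259.8591) + (0.0083 + 0.5·0.1082²)·6.8583] / (0.1082·√6.8583)
   = [0.434934 + 0.097070] / 0.283358 = 1.877497
d₂ = d₁ − σ√T = 1.877497 − 0.283358 = 1.594139
risk-neutral PD = N(−d₂) = N(-1.594139) = 0.055452

PD=0.0555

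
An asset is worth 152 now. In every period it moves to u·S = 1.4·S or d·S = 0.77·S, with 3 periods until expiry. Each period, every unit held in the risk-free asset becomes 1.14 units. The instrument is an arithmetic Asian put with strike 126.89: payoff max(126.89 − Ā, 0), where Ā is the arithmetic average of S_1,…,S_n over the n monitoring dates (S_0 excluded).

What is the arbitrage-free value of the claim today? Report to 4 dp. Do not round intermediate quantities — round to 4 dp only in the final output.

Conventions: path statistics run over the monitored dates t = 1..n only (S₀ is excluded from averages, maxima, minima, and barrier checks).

No-arbitrage gives p* = (R−d)/(u−d) = 0.5873: enumerate every path, weight its payoff by its p*-probability, and discount by R^3.
Enumerate all 2^3 = 8 price paths (U = up ×1.4, D = down ×0.77); each path with k up-moves has probability p*^k·(1−p*)^(3−k).
DDD: Ā=92.1846, payoff=34.7054, prob=0.070291
UDD: Ā=167.6084, payoff=0.0000, prob=0.100029
DUD: Ā=135.6884, payoff=0.0000, prob=0.100029
UUD: Ā=246.7061, payoff=0.0000, prob=0.142349
DDU: Ā=111.1100, payoff=15.7800, prob=0.100029
UDU: Ā=202.0181, payoff=0.0000, prob=0.142349
DUU: Ā=170.0981, payoff=0.0000, prob=0.142349
UUU: Ā=309.2693, payoff=0.0000, prob=0.202574
Price = Σ prob·payoff / R^3 = 4.017933 / 1.481544 = 2.7120

price = 2.7120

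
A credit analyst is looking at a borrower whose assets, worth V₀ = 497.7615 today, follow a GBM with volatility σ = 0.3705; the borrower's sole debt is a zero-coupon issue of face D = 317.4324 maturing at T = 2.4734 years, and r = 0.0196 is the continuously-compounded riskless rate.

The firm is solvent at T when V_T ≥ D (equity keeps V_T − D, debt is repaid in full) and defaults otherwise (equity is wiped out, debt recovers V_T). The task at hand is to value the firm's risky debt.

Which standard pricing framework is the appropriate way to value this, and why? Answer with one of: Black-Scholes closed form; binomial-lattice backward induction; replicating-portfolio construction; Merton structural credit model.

framework: Merton structural credit model

Key observation: the data describe a firm's assets (V₀ = 497.7615, GBM) and a single zero-coupon debt of face 317.4324, so credit quantities follow from equity-as-call in the structural model.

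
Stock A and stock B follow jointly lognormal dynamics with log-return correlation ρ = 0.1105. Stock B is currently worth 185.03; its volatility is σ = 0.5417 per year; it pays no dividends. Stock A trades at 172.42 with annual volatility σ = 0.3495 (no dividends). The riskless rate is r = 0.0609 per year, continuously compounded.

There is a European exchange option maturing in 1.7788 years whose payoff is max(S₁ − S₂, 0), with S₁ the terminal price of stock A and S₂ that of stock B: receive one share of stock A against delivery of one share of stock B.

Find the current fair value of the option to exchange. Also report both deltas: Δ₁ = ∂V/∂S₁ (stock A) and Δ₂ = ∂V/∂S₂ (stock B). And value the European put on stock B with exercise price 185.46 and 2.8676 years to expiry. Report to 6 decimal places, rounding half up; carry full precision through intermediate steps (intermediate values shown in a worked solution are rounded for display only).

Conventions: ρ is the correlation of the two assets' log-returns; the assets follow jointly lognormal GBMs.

σ_eff = √(σ₁² + σ₂² − 2ρσ₁σ₂) = √(0.3495² + 0.5417² − 2·0.1105·0.3495·0.5417) = 0.611350
d₁ = (ln(S₁/S₂) + (q₂ − q₁ + σ_eff²/2)T) / (σ_eff√T) = (ln(172.42/185.03) + (0.0 − 0.0 + 0.186874)·1.7788) / 0.815367 = 0.321116
d₂ = d₁ − σ_eff√T = 0.321116 − 0.815367 = -0.494252
N(d₁) = 0.625939,  N(d₂) = 0.310564
V = S₁·e^{−q₁T}·N(d₁) − S₂·e^{−q₂T}·N(d₂) = 107.924346 − 57.463708 = 50.460638
Δ₁ = e^{−q₁T}·N(d₁) = 0.625939;  Δ₂ = −e^{−q₂T}·N(d₂) = -0.310564
[vanilla: stock B put K=185.46]
σ√T = 0.5417·√2.8676 = 0.917314
d₁ = (ln(S/K) + (r+σ²/2)T) / (σ√T) = (ln(185.03/185.46) + (0.0609+0.5417²/2)·2.8676) / 0.917314 = (-0.002321 + 0.595370) / 0.917314 = 0.646505
d₂ = d₁ − σ√T = 0.646505 − 0.917314 = -0.270809
e^{−rT} = 0.839762
N(−d₁) = 0.258976,  N(−d₂) = 0.606731
price = K·e^{−rT}·N(−d₂) − S·N(−d₁) = 94.493664 − 47.918360 = 46.575305

exchange price = 50.460638
Δ1 = 0.625939
Δ2 = -0.310564
price(stock B put K=185.46) = 46.575305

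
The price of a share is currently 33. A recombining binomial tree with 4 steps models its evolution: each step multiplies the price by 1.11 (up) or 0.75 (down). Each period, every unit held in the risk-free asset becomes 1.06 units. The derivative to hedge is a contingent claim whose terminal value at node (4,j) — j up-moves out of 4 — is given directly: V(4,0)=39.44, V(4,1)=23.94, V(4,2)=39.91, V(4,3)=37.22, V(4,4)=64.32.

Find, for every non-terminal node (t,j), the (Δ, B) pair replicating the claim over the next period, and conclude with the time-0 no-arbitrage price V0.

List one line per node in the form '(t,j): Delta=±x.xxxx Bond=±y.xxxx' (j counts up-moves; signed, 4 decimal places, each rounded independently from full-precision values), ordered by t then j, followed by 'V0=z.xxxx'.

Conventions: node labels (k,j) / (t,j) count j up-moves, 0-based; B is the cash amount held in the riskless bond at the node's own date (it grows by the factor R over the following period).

(0,0): Delta=1.2175 Bond=1.1923
(1,0): Delta=0.1525 Bond=27.6244
(1,1): Delta=1.3336 Bond=-2.9879
(2,0): Delta=1.6375 Bond=1.7158
(2,1): Delta=-0.0094 Bond=33.7280
(2,2): Delta=1.4800 Bond=-9.1180
(3,0): Delta=-3.0927 Bond=67.6714
(3,1): Delta=2.1530 Bond=-8.8027
(3,2): Delta=-0.2450 Bond=42.9379
(3,3): Delta=1.6680 Bond=-18.1494
V0=41.3709

Risk-neutral probability p* = (R−d)/(u−d) = (1.06−0.75)/(1.11−0.75) = 0.8611.
Terminal payoffs: V(4,0)=39.4400, V(4,1)=23.9400, V(4,2)=39.9100, V(4,3)=37.2200, V(4,4)=64.3200
  t=3,j=0: stock 13.9219 → up 15.4533 (V=23.9400), down 10.4414 (V=39.4400). Price 24.6158; hedge Δ=-3.0927, bond B=67.6714.
  t=3,j=1: stock 20.6044 → up 22.8709 (V=39.9100), down 15.4533 (V=23.9400). Price 35.5584; hedge Δ=2.1530, bond B=-8.8027.
  t=3,j=2: stock 30.4945 → up 33.8489 (V=37.2200), down 22.8709 (V=39.9100). Price 35.4657; hedge Δ=-0.2450, bond B=42.9379.
  t=3,j=3: stock 45.1318 → up 50.0963 (V=64.3200), down 33.8489 (V=37.2200). Price 57.1284; hedge Δ=1.6680, bond B=-18.1494.
  t=2,j=0: stock 18.5625 → up 20.6044 (V=35.5584), down 13.9219 (V=24.6158). Price 32.1119; hedge Δ=1.6375, bond B=1.7158.
  t=2,j=1: stock 27.4725 → up 30.4945 (V=35.4657), down 20.6044 (V=35.5584). Price 33.4703; hedge Δ=-0.0094, bond B=33.7280.
  t=2,j=2: stock 40.6593 → up 45.1318 (V=57.1284), down 30.4945 (V=35.4657). Price 51.0563; hedge Δ=1.4800, bond B=-9.1180.
  t=1,j=0: stock 24.7500 → up 27.4725 (V=33.4703), down 18.5625 (V=32.1119). Price 31.3978; hedge Δ=0.1525, bond B=27.6244.
  t=1,j=1: stock 36.6300 → up 40.6593 (V=51.0563), down 27.4725 (V=33.4703). Price 45.8621; hedge Δ=1.3336, bond B=-2.9879.
  t=0,j=0: stock 33.0000 → up 36.6300 (V=45.8621), down 24.7500 (V=31.3978). Price 41.3709; hedge Δ=1.2175, bond B=1.1923.
Sanity check at the root: Δ(0,0)·S0 + B(0,0) reproduces V0 = 41.3709.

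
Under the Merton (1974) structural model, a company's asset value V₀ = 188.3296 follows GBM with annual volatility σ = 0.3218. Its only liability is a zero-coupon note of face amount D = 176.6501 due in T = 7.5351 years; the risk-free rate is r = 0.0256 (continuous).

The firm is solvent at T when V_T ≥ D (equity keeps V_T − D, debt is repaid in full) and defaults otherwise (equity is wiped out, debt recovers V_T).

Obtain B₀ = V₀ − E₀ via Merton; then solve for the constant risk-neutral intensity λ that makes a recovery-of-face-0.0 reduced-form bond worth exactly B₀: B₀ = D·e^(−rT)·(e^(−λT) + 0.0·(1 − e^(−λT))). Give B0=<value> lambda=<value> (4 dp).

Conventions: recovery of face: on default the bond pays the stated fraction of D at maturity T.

Equity is a call on the firm's assets struck at D = 176.6501:
d₁ = [ln(V₀/D) + (r + σ²/2)T] / (σ√T)
   = [ln(188.3296/176.6501) + (0.0256 + 0.5·0.3218²)·7.5351] / (0.3218·√7.5351)
   = [0.064023 + 0.583048] / 0.883345 = 0.732523
d₂ = d₁ − σ√T = 0.732523 − 0.883345 = -0.150822
N(d₁) = 0.768075,  N(d₂) = 0.440058,  e^(−rT) = 0.824566
E₀ = V₀·N(d₁) − D·e^(−rT)·N(d₂)
   = 188.3296·0.768075 − 176.6501·0.824566·0.440058 = 80.552655
B₀ = V₀ − E₀ = 188.3296 − 80.552655 = 107.776945
e^(−λT) = (B₀·e^(rT)/D − 0)/(1 − 0) = (107.7769·1.212760/176.6501 − 0)/1 = 0.73992309
λ = −ln(0.73992309)/7.5351 = 0.039974

B0=107.7769 lambda=0.0400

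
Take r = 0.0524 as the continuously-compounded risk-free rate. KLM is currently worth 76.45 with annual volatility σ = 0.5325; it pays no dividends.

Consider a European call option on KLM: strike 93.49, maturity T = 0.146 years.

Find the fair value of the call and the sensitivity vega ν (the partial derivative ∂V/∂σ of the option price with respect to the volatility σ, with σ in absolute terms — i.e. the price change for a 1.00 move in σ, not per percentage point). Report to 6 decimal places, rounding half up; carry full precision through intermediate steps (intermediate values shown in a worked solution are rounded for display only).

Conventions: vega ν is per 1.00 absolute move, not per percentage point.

price = 1.559916
ν = 8.123078

σ√T = 0.5325·√0.146 = 0.203468
d₁ = (ln(S/K) + (r+σ²/2)T) / (σ√T) = (ln(76.45/93.49) + (0.0524+0.5325²/2)·0.146) / 0.203468 = (-0.201218 + 0.028350) / 0.203468 = -0.849606
d₂ = d₁ − σ√T = -0.849606 − 0.203468 = -1.053074
e^{−rT} = 0.992379
N(d₁) = 0.197772,  N(d₂) = 0.146154
Call price V = S·N(d₁) − K·e^{−rT}·N(d₂) = 15.119683 − 13.559766 = 1.559916
φ(d₁) = (1/√(2π))·e^{−d₁²/2} = 0.278078
ν = S·φ(d₁)·√T = 8.123078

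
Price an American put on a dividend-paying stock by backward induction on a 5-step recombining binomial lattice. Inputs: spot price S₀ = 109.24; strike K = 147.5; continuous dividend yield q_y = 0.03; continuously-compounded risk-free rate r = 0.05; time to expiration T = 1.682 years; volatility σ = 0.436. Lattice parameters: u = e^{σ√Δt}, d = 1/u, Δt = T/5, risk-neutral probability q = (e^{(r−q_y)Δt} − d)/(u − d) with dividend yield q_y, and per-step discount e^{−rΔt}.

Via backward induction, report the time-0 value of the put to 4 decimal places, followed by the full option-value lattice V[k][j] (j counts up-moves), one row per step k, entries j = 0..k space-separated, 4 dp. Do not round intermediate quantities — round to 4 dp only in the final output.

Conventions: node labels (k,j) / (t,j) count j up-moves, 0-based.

price = 47.3290
tree:
47.3290
63.4929 29.3814
81.6231 43.7540 12.9445
96.3426 62.6685 22.3143 1.9950
107.7731 81.6231 38.2600 3.6909 0.0000
116.6497 96.3426 62.6685 6.8285 0.0000 0.0000

params: Δt=0.33640 u=1.28773 d=0.77656 q=0.45032 e^(-rΔt)=0.98332
t_5 payoffs: 116.6497 96.3426 62.6685 6.8285 0.0000 0.0000
k=4: node(4,0) S=39.7269 payoff=107.7731 vs cont=105.7119 → 107.7731 [stop]  node(4,1) S=65.8769 payoff=81.6231 vs cont=79.8244 → 81.6231 [stop]  node(4,2) S=109.2400 payoff=38.2600 vs cont=36.8967 → 38.2600 [stop]  node(4,3) S=181.1467 payoff=0.0000 vs cont=3.6909 → 3.6909 [wait]  node(4,4) S=300.3857 payoff=0.0000 vs cont=0.0000 → 0.0000 [wait]
k=3: node(3,0) S=51.1574 payoff=96.3426 vs cont=94.3961 → 96.3426 [stop]  node(3,1) S=84.8315 payoff=62.6685 vs cont=61.0601 → 62.6685 [stop]  node(3,2) S=140.6715 payoff=6.8285 vs cont=22.3143 → 22.3143 [wait]  node(3,3) S=233.2678 payoff=0.0000 vs cont=1.9950 → 1.9950 [wait]
k=2: node(2,0) S=65.8769 payoff=81.6231 vs cont=79.8244 → 81.6231 [stop]  node(2,1) S=109.2400 payoff=38.2600 vs cont=43.7540 → 43.7540 [wait]  node(2,2) S=181.1467 payoff=0.0000 vs cont=12.9445 → 12.9445 [wait]
k=1: node(1,0) S=84.8315 payoff=62.6685 vs cont=63.4929 → 63.4929 [wait]  node(1,1) S=140.6715 payoff=6.8285 vs cont=29.3814 → 29.3814 [wait]
k=0: node(0,0) S=109.2400 payoff=38.2600 vs cont=47.3290 → 47.3290 [wait]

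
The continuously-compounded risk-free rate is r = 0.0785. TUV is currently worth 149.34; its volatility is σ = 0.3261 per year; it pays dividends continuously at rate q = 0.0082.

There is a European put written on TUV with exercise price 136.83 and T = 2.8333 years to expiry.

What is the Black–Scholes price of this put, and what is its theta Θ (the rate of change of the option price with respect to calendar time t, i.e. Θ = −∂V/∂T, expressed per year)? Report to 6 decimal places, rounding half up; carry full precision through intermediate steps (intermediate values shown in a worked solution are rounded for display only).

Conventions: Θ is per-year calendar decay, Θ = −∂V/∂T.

σ√T = 0.3261·√2.8333 = 0.548905
d₁ = (ln(S/K) + (r−q+σ²/2)T) / (σ√T) = (ln(149.34/136.83) + (0.0785−0.0082+0.3261²/2)·2.8333) / 0.548905 = (0.087486 + 0.349829) / 0.548905 = 0.796706
d₂ = d₁ − σ√T = 0.796706 − 0.548905 = 0.247801
e^{−rT} = 0.800584
e^{−qT} = 0.977035
N(−d₁) = 0.212811,  N(−d₂) = 0.402144
Put price V = K·e^{−rT}·N(−d₂) − S·e^{−qT}·N(−d₁) = 44.052448 − 31.051335 = 13.001114
φ(d₁) = (1/√(2π))·e^{−d₁²/2} = 0.290454
Θ = −S·e^{−qT}·φ(d₁)·σ/(2√T) − q·S·e^{−qT}·N(−d₁) + r·K·e^{−rT}·N(−d₂) = −4.105242 − 0.254621 + 3.458117 = -0.901746

price = 13.001114
Θ = -0.901746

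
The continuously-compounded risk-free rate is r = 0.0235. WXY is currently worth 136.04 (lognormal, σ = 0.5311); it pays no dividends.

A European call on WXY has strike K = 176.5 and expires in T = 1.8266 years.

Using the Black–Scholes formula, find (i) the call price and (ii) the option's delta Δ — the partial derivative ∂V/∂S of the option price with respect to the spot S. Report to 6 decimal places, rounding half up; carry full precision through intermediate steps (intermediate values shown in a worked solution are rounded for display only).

σ√T = 0.5311·√1.8266 = 0.717791
d₁ = (ln(S/K) + (r+σ²/2)T) / (σ√T) = (ln(136.04/176.5) + (0.0235+0.5311²/2)·1.8266) / 0.717791 = (-0.260372 + 0.300537) / 0.717791 = 0.055957
d₂ = d₁ − σ√T = 0.055957 − 0.717791 = -0.661834
e^{−rT} = 0.957983
N(d₁) = 0.522312,  N(d₂) = 0.254039
Call price V = S·N(d₁) − K·e^{−rT}·N(d₂) = 71.055300 − 42.953882 = 28.101418
Δ = N(d₁) = 0.522312

price = 28.101418
Δ = 0.522312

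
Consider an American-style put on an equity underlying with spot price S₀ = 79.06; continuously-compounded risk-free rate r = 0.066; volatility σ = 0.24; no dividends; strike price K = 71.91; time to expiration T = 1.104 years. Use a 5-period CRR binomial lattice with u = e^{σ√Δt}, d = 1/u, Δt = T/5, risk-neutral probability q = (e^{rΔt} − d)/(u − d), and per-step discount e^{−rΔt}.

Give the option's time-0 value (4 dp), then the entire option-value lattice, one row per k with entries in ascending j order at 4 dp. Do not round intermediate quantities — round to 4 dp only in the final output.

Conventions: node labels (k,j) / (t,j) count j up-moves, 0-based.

price = 3.0144
tree:
3.0144
5.4070 1.0321
9.3880 2.1195 0.1219
15.5430 4.3332 0.2671 0.0000
21.5544 8.8140 0.5851 0.0000 0.0000
26.9247 15.5430 1.2816 0.0000 0.0000 0.0000

Δt=0.22080, u=1.11938, d=0.89335, q=0.53678, disc=e^(-rΔt)=0.98553
k=5 terminal: V=max(K-S,0) → 26.9247 15.5430 1.2816 0.0000 0.0000 0.0000
k=4: j=0 S=50.3556 intr=21.5544 cont=20.5141 V=21.5544[EX]; j=1 S=63.0960 intr=8.8140 cont=7.7736 V=8.8140[EX]; j=2 S=79.0600 intr=0.0000 cont=0.5851 V=0.5851[hold]; j=3 S=99.0630 intr=0.0000 cont=0.0000 V=0.0000[hold]; j=4 S=124.1270 intr=0.0000 cont=0.0000 V=0.0000[hold]
k=3: j=0 S=56.3670 intr=15.5430 cont=14.5027 V=15.5430[EX]; j=1 S=70.6284 intr=1.2816 cont=4.3332 V=4.3332[hold]; j=2 S=88.4981 intr=0.0000 cont=0.2671 V=0.2671[hold]; j=3 S=110.8891 intr=0.0000 cont=0.0000 V=0.0000[hold]
k=2: j=0 S=63.0960 intr=8.8140 cont=9.3880 V=9.3880[hold]; j=1 S=79.0600 intr=0.0000 cont=2.1195 V=2.1195[hold]; j=2 S=99.0630 intr=0.0000 cont=0.1219 V=0.1219[hold]
k=1: j=0 S=70.6284 intr=1.2816 cont=5.4070 V=5.4070[hold]; j=1 S=88.4981 intr=0.0000 cont=1.0321 V=1.0321[hold]
k=0: j=0 S=79.0600 intr=0.0000 cont=3.0144 V=3.0144[hold]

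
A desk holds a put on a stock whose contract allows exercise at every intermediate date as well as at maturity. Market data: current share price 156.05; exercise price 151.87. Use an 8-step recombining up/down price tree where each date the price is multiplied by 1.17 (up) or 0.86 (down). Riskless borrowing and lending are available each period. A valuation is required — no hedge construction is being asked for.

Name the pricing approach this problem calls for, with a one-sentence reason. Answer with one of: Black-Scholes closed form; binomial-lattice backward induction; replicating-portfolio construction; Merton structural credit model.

Key observation: with exercise allowed before expiry on a discrete up/down model (8 steps from spot 156.05), the strike-151.87 put's value must be rolled back through the tree testing early exercise at each node.

framework: binomial-lattice backward induction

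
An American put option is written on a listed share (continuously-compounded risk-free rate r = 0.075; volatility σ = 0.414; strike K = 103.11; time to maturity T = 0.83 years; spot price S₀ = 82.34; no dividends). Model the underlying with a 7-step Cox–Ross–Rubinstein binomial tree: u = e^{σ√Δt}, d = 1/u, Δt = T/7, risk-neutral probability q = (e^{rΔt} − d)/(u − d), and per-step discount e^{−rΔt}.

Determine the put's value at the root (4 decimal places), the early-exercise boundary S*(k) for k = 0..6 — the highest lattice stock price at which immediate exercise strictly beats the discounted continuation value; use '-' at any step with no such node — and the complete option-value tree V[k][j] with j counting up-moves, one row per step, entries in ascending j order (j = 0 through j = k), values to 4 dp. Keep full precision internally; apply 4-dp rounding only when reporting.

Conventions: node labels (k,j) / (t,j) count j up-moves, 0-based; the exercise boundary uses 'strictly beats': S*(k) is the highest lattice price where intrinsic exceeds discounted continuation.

price = 23.8129
boundary = - - 61.9137 71.4001 61.9137 71.4001 82.3400
tree:
23.8129
31.8798 16.0334
41.1963 22.9740 9.2598
49.4223 31.7099 14.4987 4.0957
56.5554 41.1963 21.9357 7.1922 1.0186
62.7407 49.4223 31.7099 12.3851 2.0376 0.0000
68.1043 56.5554 41.1963 20.7700 4.0761 0.0000 0.0000
72.7552 62.7407 49.4223 31.7099 8.1539 0.0000 0.0000 0.0000

params: Δt=0.11857 u=1.15322 d=0.86714 q=0.49564 e^(-rΔt)=0.99115
t_7 payoffs: 72.7552 62.7407 49.4223 31.7099 8.1539 0.0000 0.0000 0.0000
t_6: node(6,0) S=35.0057 payoff=68.1043 vs cont=67.1914 → 68.1043 [stop]  node(6,1) S=46.5546 payoff=56.5554 vs cont=55.6425 → 56.5554 [stop]  node(6,2) S=61.9137 payoff=41.1963 vs cont=40.2834 → 41.1963 [stop]  node(6,3) S=82.3400 payoff=20.7700 vs cont=19.8571 → 20.7700 [stop]  node(6,4) S=109.5052 payoff=0.0000 vs cont=4.0761 → 4.0761 [wait]  node(6,5) S=145.6327 payoff=0.0000 vs cont=0.0000 → 0.0000 [wait]  node(6,6) S=193.6791 payoff=0.0000 vs cont=0.0000 → 0.0000 [wait]  ⇒ S*(6)=82.3400
t_5: node(5,0) S=40.3693 payoff=62.7407 vs cont=61.8278 → 62.7407 [stop]  node(5,1) S=53.6877 payoff=49.4223 vs cont=48.5094 → 49.4223 [stop]  node(5,2) S=71.4001 payoff=31.7099 vs cont=30.7970 → 31.7099 [stop]  node(5,3) S=94.9561 payoff=8.1539 vs cont=12.3851 → 12.3851 [wait]  node(5,4) S=126.2836 payoff=0.0000 vs cont=2.0376 → 2.0376 [wait]  node(5,5) S=167.9464 payoff=0.0000 vs cont=0.0000 → 0.0000 [wait]  ⇒ S*(5)=71.4001
t_4: node(4,0) S=46.5546 payoff=56.5554 vs cont=55.6425 → 56.5554 [stop]  node(4,1) S=61.9137 payoff=41.1963 vs cont=40.2834 → 41.1963 [stop]  node(4,2) S=82.3400 payoff=20.7700 vs cont=21.9357 → 21.9357 [wait]  node(4,3) S=109.5052 payoff=0.0000 vs cont=7.1922 → 7.1922 [wait]  node(4,4) S=145.6327 payoff=0.0000 vs cont=1.0186 → 1.0186 [wait]  ⇒ S*(4)=61.9137
t_3: node(3,0) S=53.6877 payoff=49.4223 vs cont=48.5094 → 49.4223 [stop]  node(3,1) S=71.4001 payoff=31.7099 vs cont=31.3697 → 31.7099 [stop]  node(3,2) S=94.9561 payoff=8.1539 vs cont=14.4987 → 14.4987 [wait]  node(3,3) S=126.2836 payoff=0.0000 vs cont=4.0957 → 4.0957 [wait]  ⇒ S*(3)=71.4001
t_2: node(2,0) S=61.9137 payoff=41.1963 vs cont=40.2834 → 41.1963 [stop]  node(2,1) S=82.3400 payoff=20.7700 vs cont=22.9740 → 22.9740 [wait]  node(2,2) S=109.5052 payoff=0.0000 vs cont=9.2598 → 9.2598 [wait]  ⇒ S*(2)=61.9137
t_1: node(1,0) S=71.4001 payoff=31.7099 vs cont=31.8798 → 31.8798 [wait]  node(1,1) S=94.9561 payoff=8.1539 vs cont=16.0334 → 16.0334 [wait]  ⇒ S*(1)=-
t_0: node(0,0) S=82.3400 payoff=20.7700 vs cont=23.8129 → 23.8129 [wait]  ⇒ S*(0)=-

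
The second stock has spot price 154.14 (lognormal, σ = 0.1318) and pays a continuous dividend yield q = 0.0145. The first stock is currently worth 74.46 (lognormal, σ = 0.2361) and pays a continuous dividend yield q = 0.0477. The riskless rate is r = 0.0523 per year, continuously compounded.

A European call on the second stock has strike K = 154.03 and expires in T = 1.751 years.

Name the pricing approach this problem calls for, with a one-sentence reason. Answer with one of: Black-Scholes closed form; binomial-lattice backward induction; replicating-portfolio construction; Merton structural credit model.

framework: Black-Scholes closed form

Key observation: a European claim on the second stock (strike 154.03) — a lognormal (GBM) underlying with constant rate and volatility — has an exact closed-form value; no lattice or capital structure is involved.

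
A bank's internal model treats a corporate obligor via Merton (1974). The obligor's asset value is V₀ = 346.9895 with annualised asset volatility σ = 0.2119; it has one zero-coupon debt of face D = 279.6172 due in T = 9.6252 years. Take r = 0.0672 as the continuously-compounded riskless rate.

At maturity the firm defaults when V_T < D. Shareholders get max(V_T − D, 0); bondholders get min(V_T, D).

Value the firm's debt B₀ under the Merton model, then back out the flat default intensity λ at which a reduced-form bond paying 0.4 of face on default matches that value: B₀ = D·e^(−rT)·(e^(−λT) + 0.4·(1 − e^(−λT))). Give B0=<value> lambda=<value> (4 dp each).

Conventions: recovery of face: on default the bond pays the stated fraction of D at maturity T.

B0=140.1072 lambda=0.0078

Work the structural quantities from V₀ = 346.9895 against face 279.6172:
d₁ = [ln(V₀/D) + (r + σ²/2)T] / (σ√T)
   = [ln(346.9895/279.6172) + (0.0672 + 0.5·0.2119²)·9.6252] / (0.2119·√9.6252)
   = [0.215873 + 0.862907] / 0.657409 = 1.640956
d₂ = d₁ − σ√T = 1.640956 − 0.657409 = 0.983547
N(d₁) = 0.949597,  N(d₂) = 0.837331,  e^(−rT) = 0.523712
E₀ = V₀·N(d₁) − D·e^(−rT)·N(d₂)
   = 346.9895·0.949597 − 279.6172·0.523712·0.837331 = 206.882318
B₀ = V₀ − E₀ = 346.9895 − 206.882318 = 140.107182
e^(−λT) = (B₀·e^(rT)/D − 0.4)/(1 − 0.4) = (140.1072·1.909447/279.6172 − 0.4)/0.6 = 0.92793726
λ = −ln(0.92793726)/9.6252 = 0.007770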